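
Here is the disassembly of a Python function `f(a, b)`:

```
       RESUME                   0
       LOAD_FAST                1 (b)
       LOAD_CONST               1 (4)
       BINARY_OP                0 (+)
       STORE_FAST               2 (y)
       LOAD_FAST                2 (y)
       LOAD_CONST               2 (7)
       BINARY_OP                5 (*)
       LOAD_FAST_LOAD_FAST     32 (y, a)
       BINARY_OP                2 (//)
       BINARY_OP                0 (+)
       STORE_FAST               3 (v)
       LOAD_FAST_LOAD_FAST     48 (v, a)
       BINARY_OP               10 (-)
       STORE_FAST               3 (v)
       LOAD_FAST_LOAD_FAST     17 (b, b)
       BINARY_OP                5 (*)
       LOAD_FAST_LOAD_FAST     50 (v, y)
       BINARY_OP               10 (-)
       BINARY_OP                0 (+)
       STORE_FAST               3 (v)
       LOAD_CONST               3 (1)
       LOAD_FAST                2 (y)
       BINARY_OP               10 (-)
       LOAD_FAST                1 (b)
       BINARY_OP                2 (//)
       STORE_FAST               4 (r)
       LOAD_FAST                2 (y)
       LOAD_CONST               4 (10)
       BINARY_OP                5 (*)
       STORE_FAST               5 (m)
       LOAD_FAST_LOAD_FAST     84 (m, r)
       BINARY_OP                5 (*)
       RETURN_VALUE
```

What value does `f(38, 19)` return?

LOAD_FAST b → push 19. Stack: [19]
LOAD_CONST → push 4. Stack: [19, 4]
BINARY_OP + → 19 + 4 = 23. Stack: [23]
STORE_FAST y → y=23. Stack: []
LOAD_FAST y → push 23. Stack: [23]
LOAD_CONST → push 7. Stack: [23, 7]
BINARY_OP * → 23 * 7 = 161. Stack: [161]
LOAD_FAST_LOAD_FAST y,a → push 23,38. Stack: [161, 23, 38]
BINARY_OP // → 23 // 38 = 0. Stack: [161, 0]
BINARY_OP + → 161 + 0 = 161. Stack: [161]
STORE_FAST v → v=161. Stack: []
LOAD_FAST_LOAD_FAST v,a → push 161,38. Stack: [161, 38]
BINARY_OP - → 161 - 38 = 123. Stack: [123]
STORE_FAST v → v=123. Stack: []
LOAD_FAST_LOAD_FAST b,b → push 19,19. Stack: [19, 19]
BINARY_OP * → 19 * 19 = 361. Stack: [361]
LOAD_FAST_LOAD_FAST v,y → push 123,23. Stack: [361, 123, 23]
BINARY_OP - → 123 - 23 = 100. Stack: [361, 100]
BINARY_OP + → 361 + 100 = 461. Stack: [461]
STORE_FAST v → v=461. Stack: []
LOAD_CONST → push 1. Stack: [1]
LOAD_FAST y → push 23. Stack: [1, 23]
BINARY_OP - → 1 - 23 = -22. Stack: [-22]
LOAD_FAST b → push 19. Stack: [-22, 19]
BINARY_OP // → -22 // 19 = -2. Stack: [-2]
STORE_FAST r → r=-2. Stack: []
LOAD_FAST y → push 23. Stack: [23]
LOAD_CONST → push 10. Stack: [23, 10]
BINARY_OP * → 23 * 10 = 230. Stack: [230]
STORE_FAST m → m=230. Stack: []
LOAD_FAST_LOAD_FAST m,r → push 230,-2. Stack: [230, -2]
BINARY_OP * → 230 * -2 = -460. Stack: [-460]
RETURN_VALUE → return -460.

-460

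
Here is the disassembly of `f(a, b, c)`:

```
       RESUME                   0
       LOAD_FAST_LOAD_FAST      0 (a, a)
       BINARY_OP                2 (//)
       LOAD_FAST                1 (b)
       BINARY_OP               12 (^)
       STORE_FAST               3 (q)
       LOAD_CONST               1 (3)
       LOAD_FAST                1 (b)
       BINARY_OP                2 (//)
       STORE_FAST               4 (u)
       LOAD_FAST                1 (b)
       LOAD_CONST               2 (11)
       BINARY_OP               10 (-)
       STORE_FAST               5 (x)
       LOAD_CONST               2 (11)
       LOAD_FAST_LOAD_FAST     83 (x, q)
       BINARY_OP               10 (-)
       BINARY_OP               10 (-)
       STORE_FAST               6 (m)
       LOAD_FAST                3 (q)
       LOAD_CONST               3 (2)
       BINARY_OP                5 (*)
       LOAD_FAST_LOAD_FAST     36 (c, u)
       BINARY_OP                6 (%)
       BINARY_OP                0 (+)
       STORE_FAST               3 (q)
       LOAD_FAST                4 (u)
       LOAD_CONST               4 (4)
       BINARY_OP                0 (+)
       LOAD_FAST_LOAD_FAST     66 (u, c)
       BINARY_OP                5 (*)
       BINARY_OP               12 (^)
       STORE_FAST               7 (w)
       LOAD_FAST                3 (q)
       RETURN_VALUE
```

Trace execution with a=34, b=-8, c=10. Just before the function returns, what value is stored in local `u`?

-1

LOAD_FAST_LOAD_FAST a,a → push 34,34. Stack: [34, 34]
BINARY_OP // → 34 // 34 = 1. Stack: [1]
LOAD_FAST b → push -8. Stack: [1, -8]
BINARY_OP ^ → 1 ^ -8 = -7. Stack: [-7]
STORE_FAST q → q=-7. Stack: []
LOAD_CONST → push 3. Stack: [3]
LOAD_FAST b → push -8. Stack: [3, -8]
BINARY_OP // → 3 // -8 = -1. Stack: [-1]
STORE_FAST u → u=-1. Stack: []
LOAD_FAST b → push -8. Stack: [-8]
LOAD_CONST → push 11. Stack: [-8, 11]
BINARY_OP - → -8 - 11 = -19. Stack: [-19]
STORE_FAST x → x=-19. Stack: []
LOAD_CONST → push 11. Stack: [11]
LOAD_FAST_LOAD_FAST x,q → push -19,-7. Stack: [11, -19, -7]
BINARY_OP - → -19 - -7 = -12. Stack: [11, -12]
BINARY_OP - → 11 - -12 = 23. Stack: [23]
STORE_FAST m → m=23. Stack: []
LOAD_FAST q → push -7. Stack: [-7]
LOAD_CONST → push 2. Stack: [-7, 2]
BINARY_OP * → -7 * 2 = -14. Stack: [-14]
LOAD_FAST_LOAD_FAST c,u → push 10,-1. Stack: [-14, 10, -1]
BINARY_OP % → 10 % -1 = 0. Stack: [-14, 0]
BINARY_OP + → -14 + 0 = -14. Stack: [-14]
STORE_FAST q → q=-14. Stack: []
LOAD_FAST u → push -1. Stack: [-1]
LOAD_CONST → push 4. Stack: [-1, 4]
BINARY_OP + → -1 + 4 = 3. Stack: [3]
LOAD_FAST_LOAD_FAST u,c → push -1,10. Stack: [3, -1, 10]
BINARY_OP * → -1 * 10 = -10. Stack: [3, -10]
BINARY_OP ^ → 3 ^ -10 = -11. Stack: [-11]
STORE_FAST w → w=-11. Stack: []
LOAD_FAST q → push -14. Stack: [-14]
RETURN_VALUE → return -14.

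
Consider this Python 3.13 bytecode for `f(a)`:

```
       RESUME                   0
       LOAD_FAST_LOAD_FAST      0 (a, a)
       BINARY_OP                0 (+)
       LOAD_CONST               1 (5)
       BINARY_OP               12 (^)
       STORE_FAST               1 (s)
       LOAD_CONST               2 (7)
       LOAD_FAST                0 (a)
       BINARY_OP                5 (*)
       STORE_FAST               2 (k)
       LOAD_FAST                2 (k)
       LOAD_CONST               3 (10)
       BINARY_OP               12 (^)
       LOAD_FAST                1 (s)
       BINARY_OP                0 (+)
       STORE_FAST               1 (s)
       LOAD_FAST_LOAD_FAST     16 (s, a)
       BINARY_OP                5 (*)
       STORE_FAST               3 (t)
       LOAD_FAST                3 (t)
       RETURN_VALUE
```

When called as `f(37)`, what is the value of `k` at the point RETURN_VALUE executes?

LOAD_FAST_LOAD_FAST a,a → push 37,37. Stack: [37, 37]
BINARY_OP + → 37 + 37 = 74. Stack: [74]
LOAD_CONST → push 5. Stack: [74, 5]
BINARY_OP ^ → 74 ^ 5 = 79. Stack: [79]
STORE_FAST s → s=79. Stack: []
LOAD_CONST → push 7. Stack: [7]
LOAD_FAST a → push 37. Stack: [7, 37]
BINARY_OP * → 7 * 37 = 259. Stack: [259]
STORE_FAST k → k=259. Stack: []
LOAD_FAST k → push 259. Stack: [259]
LOAD_CONST → push 10. Stack: [259, 10]
BINARY_OP ^ → 259 ^ 10 = 265. Stack: [265]
LOAD_FAST s → push 79. Stack: [265, 79]
BINARY_OP + → 265 + 79 = 344. Stack: [344]
STORE_FAST s → s=344. Stack: []
LOAD_FAST_LOAD_FAST s,a → push 344,37. Stack: [344, 37]
BINARY_OP * → 344 * 37 = 12728. Stack: [12728]
STORE_FAST t → t=12728. Stack: []
LOAD_FAST t → push 12728. Stack: [12728]
RETURN_VALUE → return 12728.

259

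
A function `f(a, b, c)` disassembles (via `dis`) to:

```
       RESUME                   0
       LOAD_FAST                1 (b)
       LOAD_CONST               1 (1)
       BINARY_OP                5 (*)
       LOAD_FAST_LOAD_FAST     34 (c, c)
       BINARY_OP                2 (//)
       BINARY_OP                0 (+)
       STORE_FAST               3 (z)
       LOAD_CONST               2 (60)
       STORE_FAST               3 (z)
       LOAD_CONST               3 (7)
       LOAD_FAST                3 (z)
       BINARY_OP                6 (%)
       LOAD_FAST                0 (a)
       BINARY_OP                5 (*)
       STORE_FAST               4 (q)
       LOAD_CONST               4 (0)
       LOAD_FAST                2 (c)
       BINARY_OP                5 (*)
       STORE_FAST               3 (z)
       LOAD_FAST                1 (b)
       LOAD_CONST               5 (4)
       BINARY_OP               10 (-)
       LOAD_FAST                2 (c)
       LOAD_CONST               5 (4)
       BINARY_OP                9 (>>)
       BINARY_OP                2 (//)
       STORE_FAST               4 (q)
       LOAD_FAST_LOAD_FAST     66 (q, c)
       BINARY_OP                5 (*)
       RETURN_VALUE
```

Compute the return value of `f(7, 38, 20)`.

680

LOAD_FAST b → push 38. Stack: [38]
LOAD_CONST → push 1. Stack: [38, 1]
BINARY_OP * → 38 * 1 = 38. Stack: [38]
LOAD_FAST_LOAD_FAST c,c → push 20,20. Stack: [38, 20, 20]
BINARY_OP // → 20 // 20 = 1. Stack: [38, 1]
BINARY_OP + → 38 + 1 = 39. Stack: [39]
STORE_FAST z → z=39. Stack: []
LOAD_CONST → push 60. Stack: [60]
STORE_FAST z → z=60. Stack: []
LOAD_CONST → push 7. Stack: [7]
LOAD_FAST z → push 60. Stack: [7, 60]
BINARY_OP % → 7 % 60 = 7. Stack: [7]
LOAD_FAST a → push 7. Stack: [7, 7]
BINARY_OP * → 7 * 7 = 49. Stack: [49]
STORE_FAST q → q=49. Stack: []
LOAD_CONST → push 0. Stack: [0]
LOAD_FAST c → push 20. Stack: [0, 20]
BINARY_OP * → 0 * 20 = 0. Stack: [0]
STORE_FAST z → z=0. Stack: []
LOAD_FAST b → push 38. Stack: [38]
LOAD_CONST → push 4. Stack: [38, 4]
BINARY_OP - → 38 - 4 = 34. Stack: [34]
LOAD_FAST c → push 20. Stack: [34, 20]
LOAD_CONST → push 4. Stack: [34, 20, 4]
BINARY_OP >> → 20 >> 4 = 1. Stack: [34, 1]
BINARY_OP // → 34 // 1 = 34. Stack: [34]
STORE_FAST q → q=34. Stack: []
LOAD_FAST_LOAD_FAST q,c → push 34,20. Stack: [34, 20]
BINARY_OP * → 34 * 20 = 680. Stack: [680]
RETURN_VALUE → return 680.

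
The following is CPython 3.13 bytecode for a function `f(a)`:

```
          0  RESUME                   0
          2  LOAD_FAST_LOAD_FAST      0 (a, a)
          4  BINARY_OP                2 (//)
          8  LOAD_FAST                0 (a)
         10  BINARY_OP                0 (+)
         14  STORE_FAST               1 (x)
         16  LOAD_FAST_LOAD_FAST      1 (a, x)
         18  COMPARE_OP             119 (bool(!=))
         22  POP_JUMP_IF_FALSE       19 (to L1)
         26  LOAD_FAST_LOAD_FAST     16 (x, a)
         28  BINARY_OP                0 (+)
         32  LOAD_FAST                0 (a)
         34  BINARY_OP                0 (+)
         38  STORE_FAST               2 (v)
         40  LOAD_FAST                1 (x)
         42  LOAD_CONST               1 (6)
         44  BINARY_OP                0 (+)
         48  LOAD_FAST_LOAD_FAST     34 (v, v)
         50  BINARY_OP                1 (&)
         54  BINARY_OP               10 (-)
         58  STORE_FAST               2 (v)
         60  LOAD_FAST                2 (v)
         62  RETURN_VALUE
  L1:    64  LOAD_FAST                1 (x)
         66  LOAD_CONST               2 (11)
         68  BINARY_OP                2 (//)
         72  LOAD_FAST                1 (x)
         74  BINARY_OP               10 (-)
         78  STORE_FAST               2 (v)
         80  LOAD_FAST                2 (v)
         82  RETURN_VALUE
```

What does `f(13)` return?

-20

LOAD_FAST_LOAD_FAST a,a → push 13,13. Stack: [13, 13]
BINARY_OP // → 13 // 13 = 1. Stack: [1]
LOAD_FAST a → push 13. Stack: [1, 13]
BINARY_OP + → 1 + 13 = 14. Stack: [14]
STORE_FAST x → x=14. Stack: []
LOAD_FAST_LOAD_FAST a,x → push 13,14. Stack: [13, 14]
COMPARE_OP bool(!=) → 13 vs 14 = True. Stack: [True]
POP_JUMP_IF_FALSE → pop True; no jump. Stack: []
LOAD_FAST_LOAD_FAST x,a → push 14,13. Stack: [14, 13]
BINARY_OP + → 14 + 13 = 27. Stack: [27]
LOAD_FAST a → push 13. Stack: [27, 13]
BINARY_OP + → 27 + 13 = 40. Stack: [40]
STORE_FAST v → v=40. Stack: []
LOAD_FAST x → push 14. Stack: [14]
LOAD_CONST → push 6. Stack: [14, 6]
BINARY_OP + → 14 + 6 = 20. Stack: [20]
LOAD_FAST_LOAD_FAST v,v → push 40,40. Stack: [20, 40, 40]
BINARY_OP & → 40 & 40 = 40. Stack: [20, 40]
BINARY_OP - → 20 - 40 = -20. Stack: [-20]
STORE_FAST v → v=-20. Stack: []
LOAD_FAST v → push -20. Stack: [-20]
RETURN_VALUE → return -20.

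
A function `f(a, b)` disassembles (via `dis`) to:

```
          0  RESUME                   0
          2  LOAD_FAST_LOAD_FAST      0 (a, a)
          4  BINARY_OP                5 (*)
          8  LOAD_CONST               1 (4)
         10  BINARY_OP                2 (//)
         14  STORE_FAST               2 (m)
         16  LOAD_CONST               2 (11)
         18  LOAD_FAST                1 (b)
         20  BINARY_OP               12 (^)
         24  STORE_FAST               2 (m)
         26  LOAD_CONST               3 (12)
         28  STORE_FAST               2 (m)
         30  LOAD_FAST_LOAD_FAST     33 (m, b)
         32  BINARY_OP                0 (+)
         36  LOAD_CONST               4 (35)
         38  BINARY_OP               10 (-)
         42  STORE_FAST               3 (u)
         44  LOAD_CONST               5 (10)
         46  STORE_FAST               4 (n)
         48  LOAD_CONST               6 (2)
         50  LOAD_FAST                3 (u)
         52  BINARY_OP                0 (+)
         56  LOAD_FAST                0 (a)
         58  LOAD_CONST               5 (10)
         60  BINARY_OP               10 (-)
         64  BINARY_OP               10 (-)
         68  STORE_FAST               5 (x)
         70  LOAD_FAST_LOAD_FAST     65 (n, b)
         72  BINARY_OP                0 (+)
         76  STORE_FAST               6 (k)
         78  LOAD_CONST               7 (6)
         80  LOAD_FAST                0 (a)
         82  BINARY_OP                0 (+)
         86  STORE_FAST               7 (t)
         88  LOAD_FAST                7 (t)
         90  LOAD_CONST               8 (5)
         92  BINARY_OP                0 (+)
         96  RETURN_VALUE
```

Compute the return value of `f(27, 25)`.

LOAD_FAST_LOAD_FAST a,a → push 27,27. Stack: [27, 27]
BINARY_OP * → 27 * 27 = 729. Stack: [729]
LOAD_CONST → push 4. Stack: [729, 4]
BINARY_OP // → 729 // 4 = 182. Stack: [182]
STORE_FAST m → m=182. Stack: []
LOAD_CONST → push 11. Stack: [11]
LOAD_FAST b → push 25. Stack: [11, 25]
BINARY_OP ^ → 11 ^ 25 = 18. Stack: [18]
STORE_FAST m → m=18. Stack: []
LOAD_CONST → push 12. Stack: [12]
STORE_FAST m → m=12. Stack: []
LOAD_FAST_LOAD_FAST m,b → push 12,25. Stack: [12, 25]
BINARY_OP + → 12 + 25 = 37. Stack: [37]
LOAD_CONST → push 35. Stack: [37, 35]
BINARY_OP - → 37 - 35 = 2. Stack: [2]
STORE_FAST u → u=2. Stack: []
LOAD_CONST → push 10. Stack: [10]
STORE_FAST n → n=10. Stack: []
LOAD_CONST → push 2. Stack: [2]
LOAD_FAST u → push 2. Stack: [2, 2]
BINARY_OP + → 2 + 2 = 4. Stack: [4]
LOAD_FAST a → push 27. Stack: [4, 27]
LOAD_CONST → push 10. Stack: [4, 27, 10]
BINARY_OP - → 27 - 10 = 17. Stack: [4, 17]
BINARY_OP - → 4 - 17 = -13. Stack: [-13]
STORE_FAST x → x=-13. Stack: []
LOAD_FAST_LOAD_FAST n,b → push 10,25. Stack: [10, 25]
BINARY_OP + → 10 + 25 = 35. Stack: [35]
STORE_FAST k → k=35. Stack: []
LOAD_CONST → push 6. Stack: [6]
LOAD_FAST a → push 27. Stack: [6, 27]
BINARY_OP + → 6 + 27 = 33. Stack: [33]
STORE_FAST t → t=33. Stack: []
LOAD_FAST t → push 33. Stack: [33]
LOAD_CONST → push 5. Stack: [33, 5]
BINARY_OP + → 33 + 5 = 38. Stack: [38]
RETURN_VALUE → return 38.

38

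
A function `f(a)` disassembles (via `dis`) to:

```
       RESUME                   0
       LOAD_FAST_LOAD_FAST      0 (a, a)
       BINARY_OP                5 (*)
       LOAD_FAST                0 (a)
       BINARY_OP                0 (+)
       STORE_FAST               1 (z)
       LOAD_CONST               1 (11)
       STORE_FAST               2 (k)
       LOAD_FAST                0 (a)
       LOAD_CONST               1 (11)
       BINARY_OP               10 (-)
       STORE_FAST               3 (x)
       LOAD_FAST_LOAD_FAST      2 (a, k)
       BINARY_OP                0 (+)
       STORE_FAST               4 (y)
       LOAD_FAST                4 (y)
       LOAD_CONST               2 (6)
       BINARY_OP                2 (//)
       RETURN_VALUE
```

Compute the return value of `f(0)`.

1

LOAD_FAST_LOAD_FAST a,a → push 0,0. Stack: [0, 0]
BINARY_OP * → 0 * 0 = 0. Stack: [0]
LOAD_FAST a → push 0. Stack: [0, 0]
BINARY_OP + → 0 + 0 = 0. Stack: [0]
STORE_FAST z → z=0. Stack: []
LOAD_CONST → push 11. Stack: [11]
STORE_FAST k → k=11. Stack: []
LOAD_FAST a → push 0. Stack: [0]
LOAD_CONST → push 11. Stack: [0, 11]
BINARY_OP - → 0 - 11 = -11. Stack: [-11]
STORE_FAST x → x=-11. Stack: []
LOAD_FAST_LOAD_FAST a,k → push 0,11. Stack: [0, 11]
BINARY_OP + → 0 + 11 = 11. Stack: [11]
STORE_FAST y → y=11. Stack: []
LOAD_FAST y → push 11. Stack: [11]
LOAD_CONST → push 6. Stack: [11, 6]
BINARY_OP // → 11 // 6 = 1. Stack: [1]
RETURN_VALUE → return 1.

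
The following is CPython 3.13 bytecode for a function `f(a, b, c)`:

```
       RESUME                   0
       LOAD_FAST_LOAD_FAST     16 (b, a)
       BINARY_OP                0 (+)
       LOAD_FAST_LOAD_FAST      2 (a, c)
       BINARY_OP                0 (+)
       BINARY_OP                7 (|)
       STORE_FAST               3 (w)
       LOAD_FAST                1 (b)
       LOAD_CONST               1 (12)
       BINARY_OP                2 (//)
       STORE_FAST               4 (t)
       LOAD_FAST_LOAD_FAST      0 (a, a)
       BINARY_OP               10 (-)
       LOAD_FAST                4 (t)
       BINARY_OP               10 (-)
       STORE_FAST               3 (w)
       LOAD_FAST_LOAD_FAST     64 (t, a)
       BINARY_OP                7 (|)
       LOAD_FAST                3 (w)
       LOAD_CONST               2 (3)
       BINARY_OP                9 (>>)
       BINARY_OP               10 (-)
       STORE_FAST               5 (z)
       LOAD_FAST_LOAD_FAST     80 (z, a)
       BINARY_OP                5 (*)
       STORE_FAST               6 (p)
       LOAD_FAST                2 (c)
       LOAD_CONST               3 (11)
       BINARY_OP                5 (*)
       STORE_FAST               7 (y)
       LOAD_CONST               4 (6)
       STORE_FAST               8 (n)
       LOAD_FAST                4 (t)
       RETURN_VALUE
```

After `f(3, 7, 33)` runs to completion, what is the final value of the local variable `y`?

LOAD_FAST_LOAD_FAST b,a → push 7,3. Stack: [7, 3]
BINARY_OP + → 7 + 3 = 10. Stack: [10]
LOAD_FAST_LOAD_FAST a,c → push 3,33. Stack: [10, 3, 33]
BINARY_OP + → 3 + 33 = 36. Stack: [10, 36]
BINARY_OP | → 10 | 36 = 46. Stack: [46]
STORE_FAST w → w=46. Stack: []
LOAD_FAST b → push 7. Stack: [7]
LOAD_CONST → push 12. Stack: [7, 12]
BINARY_OP // → 7 // 12 = 0. Stack: [0]
STORE_FAST t → t=0. Stack: []
LOAD_FAST_LOAD_FAST a,a → push 3,3. Stack: [3, 3]
BINARY_OP - → 3 - 3 = 0. Stack: [0]
LOAD_FAST t → push 0. Stack: [0, 0]
BINARY_OP - → 0 - 0 = 0. Stack: [0]
STORE_FAST w → w=0. Stack: []
LOAD_FAST_LOAD_FAST t,a → push 0,3. Stack: [0, 3]
BINARY_OP | → 0 | 3 = 3. Stack: [3]
LOAD_FAST w → push 0. Stack: [3, 0]
LOAD_CONST → push 3. Stack: [3, 0, 3]
BINARY_OP >> → 0 >> 3 = 0. Stack: [3, 0]
BINARY_OP - → 3 - 0 = 3. Stack: [3]
STORE_FAST z → z=3. Stack: []
LOAD_FAST_LOAD_FAST z,a → push 3,3. Stack: [3, 3]
BINARY_OP * → 3 * 3 = 9. Stack: [9]
STORE_FAST p → p=9. Stack: []
LOAD_FAST c → push 33. Stack: [33]
LOAD_CONST → push 11. Stack: [33, 11]
BINARY_OP * → 33 * 11 = 363. Stack: [363]
STORE_FAST y → y=363. Stack: []
LOAD_CONST → push 6. Stack: [6]
STORE_FAST n → n=6. Stack: []
LOAD_FAST t → push 0. Stack: [0]
RETURN_VALUE → return 0.

363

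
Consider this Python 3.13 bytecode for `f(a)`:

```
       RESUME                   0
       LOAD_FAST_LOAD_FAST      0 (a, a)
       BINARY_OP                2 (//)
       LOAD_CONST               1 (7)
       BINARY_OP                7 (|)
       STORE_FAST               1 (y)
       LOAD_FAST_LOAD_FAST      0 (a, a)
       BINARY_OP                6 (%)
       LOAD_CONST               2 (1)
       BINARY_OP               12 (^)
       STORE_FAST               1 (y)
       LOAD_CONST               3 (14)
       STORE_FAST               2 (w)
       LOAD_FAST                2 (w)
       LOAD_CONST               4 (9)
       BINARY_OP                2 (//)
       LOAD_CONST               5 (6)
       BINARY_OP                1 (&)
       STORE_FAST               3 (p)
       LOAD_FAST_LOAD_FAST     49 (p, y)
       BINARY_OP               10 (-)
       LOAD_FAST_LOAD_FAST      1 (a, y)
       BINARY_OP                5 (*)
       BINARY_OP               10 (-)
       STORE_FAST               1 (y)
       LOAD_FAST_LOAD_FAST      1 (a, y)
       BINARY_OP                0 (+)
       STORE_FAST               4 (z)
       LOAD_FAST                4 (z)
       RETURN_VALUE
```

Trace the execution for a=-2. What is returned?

LOAD_FAST_LOAD_FAST a,a → push -2,-2. Stack: [-2, -2]
BINARY_OP // → -2 // -2 = 1. Stack: [1]
LOAD_CONST → push 7. Stack: [1, 7]
BINARY_OP | → 1 | 7 = 7. Stack: [7]
STORE_FAST y → y=7. Stack: []
LOAD_FAST_LOAD_FAST a,a → push -2,-2. Stack: [-2, -2]
BINARY_OP % → -2 % -2 = 0. Stack: [0]
LOAD_CONST → push 1. Stack: [0, 1]
BINARY_OP ^ → 0 ^ 1 = 1. Stack: [1]
STORE_FAST y → y=1. Stack: []
LOAD_CONST → push 14. Stack: [14]
STORE_FAST w → w=14. Stack: []
LOAD_FAST w → push 14. Stack: [14]
LOAD_CONST → push 9. Stack: [14, 9]
BINARY_OP // → 14 // 9 = 1. Stack: [1]
LOAD_CONST → push 6. Stack: [1, 6]
BINARY_OP & → 1 & 6 = 0. Stack: [0]
STORE_FAST p → p=0. Stack: []
LOAD_FAST_LOAD_FAST p,y → push 0,1. Stack: [0, 1]
BINARY_OP - → 0 - 1 = -1. Stack: [-1]
LOAD_FAST_LOAD_FAST a,y → push -2,1. Stack: [-1, -2, 1]
BINARY_OP * → -2 * 1 = -2. Stack: [-1, -2]
BINARY_OP - → -1 - -2 = 1. Stack: [1]
STORE_FAST y → y=1. Stack: []
LOAD_FAST_LOAD_FAST a,y → push -2,1. Stack: [-2, 1]
BINARY_OP + → -2 + 1 = -1. Stack: [-1]
STORE_FAST z → z=-1. Stack: []
LOAD_FAST z → push -1. Stack: [-1]
RETURN_VALUE → return -1.

-1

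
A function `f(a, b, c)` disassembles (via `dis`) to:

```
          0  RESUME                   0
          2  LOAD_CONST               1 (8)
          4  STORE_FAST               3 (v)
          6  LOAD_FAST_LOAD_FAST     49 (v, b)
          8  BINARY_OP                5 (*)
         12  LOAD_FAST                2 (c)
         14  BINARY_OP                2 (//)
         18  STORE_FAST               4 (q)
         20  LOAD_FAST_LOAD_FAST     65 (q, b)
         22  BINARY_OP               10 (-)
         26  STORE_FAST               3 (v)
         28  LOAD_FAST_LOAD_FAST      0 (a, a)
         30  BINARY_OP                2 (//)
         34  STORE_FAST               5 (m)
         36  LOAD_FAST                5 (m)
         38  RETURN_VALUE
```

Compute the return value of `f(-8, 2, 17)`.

LOAD_CONST → push 8. Stack: [8]
STORE_FAST v → v=8. Stack: []
LOAD_FAST_LOAD_FAST v,b → push 8,2. Stack: [8, 2]
BINARY_OP * → 8 * 2 = 16. Stack: [16]
LOAD_FAST c → push 17. Stack: [16, 17]
BINARY_OP // → 16 // 17 = 0. Stack: [0]
STORE_FAST q → q=0. Stack: []
LOAD_FAST_LOAD_FAST q,b → push 0,2. Stack: [0, 2]
BINARY_OP - → 0 - 2 = -2. Stack: [-2]
STORE_FAST v → v=-2. Stack: []
LOAD_FAST_LOAD_FAST a,a → push -8,-8. Stack: [-8, -8]
BINARY_OP // → -8 // -8 = 1. Stack: [1]
STORE_FAST m → m=1. Stack: []
LOAD_FAST m → push 1. Stack: [1]
RETURN_VALUE → return 1.

1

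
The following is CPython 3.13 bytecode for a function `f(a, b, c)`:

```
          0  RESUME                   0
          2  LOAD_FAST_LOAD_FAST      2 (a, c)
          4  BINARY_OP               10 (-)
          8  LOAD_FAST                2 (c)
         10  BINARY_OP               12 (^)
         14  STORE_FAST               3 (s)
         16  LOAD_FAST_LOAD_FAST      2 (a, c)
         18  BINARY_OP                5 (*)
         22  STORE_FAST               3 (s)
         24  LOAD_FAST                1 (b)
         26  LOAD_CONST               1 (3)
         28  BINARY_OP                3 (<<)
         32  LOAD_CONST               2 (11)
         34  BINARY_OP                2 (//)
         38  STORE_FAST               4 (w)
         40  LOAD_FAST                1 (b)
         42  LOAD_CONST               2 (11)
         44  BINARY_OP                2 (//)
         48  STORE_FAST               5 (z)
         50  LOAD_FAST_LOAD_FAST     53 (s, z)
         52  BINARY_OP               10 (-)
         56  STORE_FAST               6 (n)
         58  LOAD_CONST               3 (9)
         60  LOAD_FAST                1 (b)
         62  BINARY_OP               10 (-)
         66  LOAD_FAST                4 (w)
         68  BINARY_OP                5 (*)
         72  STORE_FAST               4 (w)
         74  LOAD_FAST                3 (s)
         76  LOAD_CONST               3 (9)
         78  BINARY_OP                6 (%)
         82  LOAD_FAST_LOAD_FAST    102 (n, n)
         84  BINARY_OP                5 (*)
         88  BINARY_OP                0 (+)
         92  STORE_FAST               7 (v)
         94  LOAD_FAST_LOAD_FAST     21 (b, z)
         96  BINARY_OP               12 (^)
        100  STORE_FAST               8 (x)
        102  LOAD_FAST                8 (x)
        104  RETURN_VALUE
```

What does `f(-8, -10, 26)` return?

9

LOAD_FAST_LOAD_FAST a,c → push -8,26. Stack: [-8, 26]
BINARY_OP - → -8 - 26 = -34. Stack: [-34]
LOAD_FAST c → push 26. Stack: [-34, 26]
BINARY_OP ^ → -34 ^ 26 = -60. Stack: [-60]
STORE_FAST s → s=-60. Stack: []
LOAD_FAST_LOAD_FAST a,c → push -8,26. Stack: [-8, 26]
BINARY_OP * → -8 * 26 = -208. Stack: [-208]
STORE_FAST s → s=-208. Stack: []
LOAD_FAST b → push -10. Stack: [-10]
LOAD_CONST → push 3. Stack: [-10, 3]
BINARY_OP << → -10 << 3 = -80. Stack: [-80]
LOAD_CONST → push 11. Stack: [-80, 11]
BINARY_OP // → -80 // 11 = -8. Stack: [-8]
STORE_FAST w → w=-8. Stack: []
LOAD_FAST b → push -10. Stack: [-10]
LOAD_CONST → push 11. Stack: [-10, 11]
BINARY_OP // → -10 // 11 = -1. Stack: [-1]
STORE_FAST z → z=-1. Stack: []
LOAD_FAST_LOAD_FAST s,z → push -208,-1. Stack: [-208, -1]
BINARY_OP - → -208 - -1 = -207. Stack: [-207]
STORE_FAST n → n=-207. Stack: []
LOAD_CONST → push 9. Stack: [9]
LOAD_FAST b → push -10. Stack: [9, -10]
BINARY_OP - → 9 - -10 = 19. Stack: [19]
LOAD_FAST w → push -8. Stack: [19, -8]
BINARY_OP * → 19 * -8 = -152. Stack: [-152]
STORE_FAST w → w=-152. Stack: []
LOAD_FAST s → push -208. Stack: [-208]
LOAD_CONST → push 9. Stack: [-208, 9]
BINARY_OP % → -208 % 9 = 8. Stack: [8]
LOAD_FAST_LOAD_FAST n,n → push -207,-207. Stack: [8, -207, -207]
BINARY_OP * → -207 * -207 = 42849. Stack: [8, 42849]
BINARY_OP + → 8 + 42849 = 42857. Stack: [42857]
STORE_FAST v → v=42857. Stack: []
LOAD_FAST_LOAD_FAST b,z → push -10,-1. Stack: [-10, -1]
BINARY_OP ^ → -10 ^ -1 = 9. Stack: [9]
STORE_FAST x → x=9. Stack: []
LOAD_FAST x → push 9. Stack: [9]
RETURN_VALUE → return 9.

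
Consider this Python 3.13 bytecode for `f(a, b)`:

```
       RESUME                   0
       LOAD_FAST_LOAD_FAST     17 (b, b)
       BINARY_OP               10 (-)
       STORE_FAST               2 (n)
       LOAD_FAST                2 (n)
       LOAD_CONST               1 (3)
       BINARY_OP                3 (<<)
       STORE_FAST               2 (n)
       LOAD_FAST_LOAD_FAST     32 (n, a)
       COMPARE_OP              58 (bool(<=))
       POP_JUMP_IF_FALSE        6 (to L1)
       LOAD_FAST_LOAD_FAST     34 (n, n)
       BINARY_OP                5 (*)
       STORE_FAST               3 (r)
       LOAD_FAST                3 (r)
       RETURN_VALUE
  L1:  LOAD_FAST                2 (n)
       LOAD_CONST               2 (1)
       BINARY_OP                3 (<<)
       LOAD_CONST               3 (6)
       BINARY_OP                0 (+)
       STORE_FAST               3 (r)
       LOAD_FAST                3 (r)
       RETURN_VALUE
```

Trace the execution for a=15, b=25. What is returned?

LOAD_FAST_LOAD_FAST b,b → push 25,25. Stack: [25, 25]
BINARY_OP - → 25 - 25 = 0. Stack: [0]
STORE_FAST n → n=0. Stack: []
LOAD_FAST n → push 0. Stack: [0]
LOAD_CONST → push 3. Stack: [0, 3]
BINARY_OP << → 0 << 3 = 0. Stack: [0]
STORE_FAST n → n=0. Stack: []
LOAD_FAST_LOAD_FAST n,a → push 0,15. Stack: [0, 15]
COMPARE_OP bool(<=) → 0 vs 15 = True. Stack: [True]
POP_JUMP_IF_FALSE → pop True; no jump. Stack: []
LOAD_FAST_LOAD_FAST n,n → push 0,0. Stack: [0, 0]
BINARY_OP * → 0 * 0 = 0. Stack: [0]
STORE_FAST r → r=0. Stack: []
LOAD_FAST r → push 0. Stack: [0]
RETURN_VALUE → return 0.

0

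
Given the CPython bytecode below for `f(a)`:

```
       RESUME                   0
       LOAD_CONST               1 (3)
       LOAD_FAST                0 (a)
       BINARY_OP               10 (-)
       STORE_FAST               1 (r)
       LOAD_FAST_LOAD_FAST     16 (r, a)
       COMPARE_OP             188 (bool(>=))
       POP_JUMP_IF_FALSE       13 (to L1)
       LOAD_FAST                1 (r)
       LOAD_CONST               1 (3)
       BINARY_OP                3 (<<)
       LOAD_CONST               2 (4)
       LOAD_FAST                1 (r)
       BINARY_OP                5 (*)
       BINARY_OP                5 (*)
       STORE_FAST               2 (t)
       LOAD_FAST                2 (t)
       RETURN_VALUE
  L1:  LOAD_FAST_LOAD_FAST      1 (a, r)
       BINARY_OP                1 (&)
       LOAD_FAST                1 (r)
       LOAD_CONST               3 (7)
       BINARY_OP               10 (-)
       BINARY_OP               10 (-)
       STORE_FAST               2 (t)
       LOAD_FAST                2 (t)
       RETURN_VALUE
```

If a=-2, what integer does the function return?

800

LOAD_CONST → push 3. Stack: [3]
LOAD_FAST a → push -2. Stack: [3, -2]
BINARY_OP - → 3 - -2 = 5. Stack: [5]
STORE_FAST r → r=5. Stack: []
LOAD_FAST_LOAD_FAST r,a → push 5,-2. Stack: [5, -2]
COMPARE_OP bool(>=) → 5 vs -2 = True. Stack: [True]
POP_JUMP_IF_FALSE → pop True; no jump. Stack: []
LOAD_FAST r → push 5. Stack: [5]
LOAD_CONST → push 3. Stack: [5, 3]
BINARY_OP << → 5 << 3 = 40. Stack: [40]
LOAD_CONST → push 4. Stack: [40, 4]
LOAD_FAST r → push 5. Stack: [40, 4, 5]
BINARY_OP * → 4 * 5 = 20. Stack: [40, 20]
BINARY_OP * → 40 * 20 = 800. Stack: [800]
STORE_FAST t → t=800. Stack: []
LOAD_FAST t → push 800. Stack: [800]
RETURN_VALUE → return 800.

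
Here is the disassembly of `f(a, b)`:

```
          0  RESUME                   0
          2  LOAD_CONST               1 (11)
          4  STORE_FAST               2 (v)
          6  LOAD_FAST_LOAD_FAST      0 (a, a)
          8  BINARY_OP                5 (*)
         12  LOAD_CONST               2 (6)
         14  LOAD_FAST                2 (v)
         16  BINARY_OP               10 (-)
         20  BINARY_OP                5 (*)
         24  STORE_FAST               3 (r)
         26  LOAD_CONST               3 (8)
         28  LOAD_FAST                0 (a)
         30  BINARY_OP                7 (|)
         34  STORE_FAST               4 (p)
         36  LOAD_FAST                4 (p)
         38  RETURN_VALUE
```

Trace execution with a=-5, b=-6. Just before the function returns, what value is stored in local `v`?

11

LOAD_CONST → push 11. Stack: [11]
STORE_FAST v → v=11. Stack: []
LOAD_FAST_LOAD_FAST a,a → push -5,-5. Stack: [-5, -5]
BINARY_OP * → -5 * -5 = 25. Stack: [25]
LOAD_CONST → push 6. Stack: [25, 6]
LOAD_FAST v → push 11. Stack: [25, 6, 11]
BINARY_OP - → 6 - 11 = -5. Stack: [25, -5]
BINARY_OP * → 25 * -5 = -125. Stack: [-125]
STORE_FAST r → r=-125. Stack: []
LOAD_CONST → push 8. Stack: [8]
LOAD_FAST a → push -5. Stack: [8, -5]
BINARY_OP | → 8 | -5 = -5. Stack: [-5]
STORE_FAST p → p=-5. Stack: []
LOAD_FAST p → push -5. Stack: [-5]
RETURN_VALUE → return -5.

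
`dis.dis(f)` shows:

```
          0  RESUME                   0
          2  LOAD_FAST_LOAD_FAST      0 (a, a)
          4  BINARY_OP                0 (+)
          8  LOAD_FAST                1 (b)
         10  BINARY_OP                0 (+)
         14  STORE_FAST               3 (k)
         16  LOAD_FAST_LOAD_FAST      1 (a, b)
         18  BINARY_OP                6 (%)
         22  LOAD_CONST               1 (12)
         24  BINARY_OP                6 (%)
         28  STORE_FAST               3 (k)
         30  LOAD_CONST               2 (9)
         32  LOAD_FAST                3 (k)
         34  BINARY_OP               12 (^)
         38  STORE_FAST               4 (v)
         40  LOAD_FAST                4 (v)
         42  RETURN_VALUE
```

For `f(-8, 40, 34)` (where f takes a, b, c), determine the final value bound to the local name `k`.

8

LOAD_FAST_LOAD_FAST a,a → push -8,-8. Stack: [-8, -8]
BINARY_OP + → -8 + -8 = -16. Stack: [-16]
LOAD_FAST b → push 40. Stack: [-16, 40]
BINARY_OP + → -16 + 40 = 24. Stack: [24]
STORE_FAST k → k=24. Stack: []
LOAD_FAST_LOAD_FAST a,b → push -8,40. Stack: [-8, 40]
BINARY_OP % → -8 % 40 = 32. Stack: [32]
LOAD_CONST → push 12. Stack: [32, 12]
BINARY_OP % → 32 % 12 = 8. Stack: [8]
STORE_FAST k → k=8. Stack: []
LOAD_CONST → push 9. Stack: [9]
LOAD_FAST k → push 8. Stack: [9, 8]
BINARY_OP ^ → 9 ^ 8 = 1. Stack: [1]
STORE_FAST v → v=1. Stack: []
LOAD_FAST v → push 1. Stack: [1]
RETURN_VALUE → return 1.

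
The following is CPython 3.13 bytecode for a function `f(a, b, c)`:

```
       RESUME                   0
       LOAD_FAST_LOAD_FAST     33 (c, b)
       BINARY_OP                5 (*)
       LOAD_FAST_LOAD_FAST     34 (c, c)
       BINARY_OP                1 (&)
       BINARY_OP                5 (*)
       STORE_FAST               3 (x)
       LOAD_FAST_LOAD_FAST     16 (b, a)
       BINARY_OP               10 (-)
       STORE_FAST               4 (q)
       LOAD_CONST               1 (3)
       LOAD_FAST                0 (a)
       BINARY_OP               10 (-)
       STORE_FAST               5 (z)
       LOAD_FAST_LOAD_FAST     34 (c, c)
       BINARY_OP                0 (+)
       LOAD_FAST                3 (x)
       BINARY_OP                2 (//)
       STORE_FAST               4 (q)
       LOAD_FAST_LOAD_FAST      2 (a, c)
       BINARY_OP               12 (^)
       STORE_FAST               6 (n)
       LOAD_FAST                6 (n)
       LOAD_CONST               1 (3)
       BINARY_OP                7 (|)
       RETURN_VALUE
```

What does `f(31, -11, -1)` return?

-29

LOAD_FAST_LOAD_FAST c,b → push -1,-11. Stack: [-1, -11]
BINARY_OP * → -1 * -11 = 11. Stack: [11]
LOAD_FAST_LOAD_FAST c,c → push -1,-1. Stack: [11, -1, -1]
BINARY_OP & → -1 & -1 = -1. Stack: [11, -1]
BINARY_OP * → 11 * -1 = -11. Stack: [-11]
STORE_FAST x → x=-11. Stack: []
LOAD_FAST_LOAD_FAST b,a → push -11,31. Stack: [-11, 31]
BINARY_OP - → -11 - 31 = -42. Stack: [-42]
STORE_FAST q → q=-42. Stack: []
LOAD_CONST → push 3. Stack: [3]
LOAD_FAST a → push 31. Stack: [3, 31]
BINARY_OP - → 3 - 31 = -28. Stack: [-28]
STORE_FAST z → z=-28. Stack: []
LOAD_FAST_LOAD_FAST c,c → push -1,-1. Stack: [-1, -1]
BINARY_OP + → -1 + -1 = -2. Stack: [-2]
LOAD_FAST x → push -11. Stack: [-2, -11]
BINARY_OP // → -2 // -11 = 0. Stack: [0]
STORE_FAST q → q=0. Stack: []
LOAD_FAST_LOAD_FAST a,c → push 31,-1. Stack: [31, -1]
BINARY_OP ^ → 31 ^ -1 = -32. Stack: [-32]
STORE_FAST n → n=-32. Stack: []
LOAD_FAST n → push -32. Stack: [-32]
LOAD_CONST → push 3. Stack: [-32, 3]
BINARY_OP | → -32 | 3 = -29. Stack: [-29]
RETURN_VALUE → return -29.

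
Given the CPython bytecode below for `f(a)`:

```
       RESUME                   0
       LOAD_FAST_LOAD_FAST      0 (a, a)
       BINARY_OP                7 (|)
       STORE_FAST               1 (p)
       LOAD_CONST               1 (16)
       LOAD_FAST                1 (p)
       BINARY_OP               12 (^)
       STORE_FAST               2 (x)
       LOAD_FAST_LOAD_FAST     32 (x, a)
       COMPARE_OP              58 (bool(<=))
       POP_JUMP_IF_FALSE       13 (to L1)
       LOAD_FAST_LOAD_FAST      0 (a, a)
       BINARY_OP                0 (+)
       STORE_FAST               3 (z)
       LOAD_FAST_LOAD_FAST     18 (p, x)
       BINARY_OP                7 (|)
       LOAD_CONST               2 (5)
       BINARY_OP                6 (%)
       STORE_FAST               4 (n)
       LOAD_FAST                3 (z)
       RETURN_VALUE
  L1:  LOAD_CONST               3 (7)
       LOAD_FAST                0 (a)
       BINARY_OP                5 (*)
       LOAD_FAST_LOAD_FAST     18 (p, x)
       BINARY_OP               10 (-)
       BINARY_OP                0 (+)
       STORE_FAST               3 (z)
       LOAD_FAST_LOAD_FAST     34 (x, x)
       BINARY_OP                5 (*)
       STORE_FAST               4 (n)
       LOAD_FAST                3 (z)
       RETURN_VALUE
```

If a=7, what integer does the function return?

LOAD_FAST_LOAD_FAST a,a → push 7,7. Stack: [7, 7]
BINARY_OP | → 7 | 7 = 7. Stack: [7]
STORE_FAST p → p=7. Stack: []
LOAD_CONST → push 16. Stack: [16]
LOAD_FAST p → push 7. Stack: [16, 7]
BINARY_OP ^ → 16 ^ 7 = 23. Stack: [23]
STORE_FAST x → x=23. Stack: []
LOAD_FAST_LOAD_FAST x,a → push 23,7. Stack: [23, 7]
COMPARE_OP bool(<=) → 23 vs 7 = False. Stack: [False]
POP_JUMP_IF_FALSE → pop False; jump. Stack: []
LOAD_CONST → push 7. Stack: [7]
LOAD_FAST a → push 7. Stack: [7, 7]
BINARY_OP * → 7 * 7 = 49. Stack: [49]
LOAD_FAST_LOAD_FAST p,x → push 7,23. Stack: [49, 7, 23]
BINARY_OP - → 7 - 23 = -16. Stack: [49, -16]
BINARY_OP + → 49 + -16 = 33. Stack: [33]
STORE_FAST z → z=33. Stack: []
LOAD_FAST_LOAD_FAST x,x → push 23,23. Stack: [23, 23]
BINARY_OP * → 23 * 23 = 529. Stack: [529]
STORE_FAST n → n=529. Stack: []
LOAD_FAST z → push 33. Stack: [33]
RETURN_VALUE → return 33.

33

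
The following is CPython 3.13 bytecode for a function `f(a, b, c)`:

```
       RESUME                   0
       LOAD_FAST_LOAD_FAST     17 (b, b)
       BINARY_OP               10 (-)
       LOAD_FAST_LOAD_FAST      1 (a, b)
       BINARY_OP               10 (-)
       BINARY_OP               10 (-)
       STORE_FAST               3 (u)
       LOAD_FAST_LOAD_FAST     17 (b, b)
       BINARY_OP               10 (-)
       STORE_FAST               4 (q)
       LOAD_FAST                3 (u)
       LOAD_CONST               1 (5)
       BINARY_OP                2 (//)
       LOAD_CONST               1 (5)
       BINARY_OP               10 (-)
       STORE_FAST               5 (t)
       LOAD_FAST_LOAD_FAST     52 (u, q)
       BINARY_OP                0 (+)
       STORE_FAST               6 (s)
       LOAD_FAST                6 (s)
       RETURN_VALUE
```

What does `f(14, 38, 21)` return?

24

LOAD_FAST_LOAD_FAST b,b → push 38,38. Stack: [38, 38]
BINARY_OP - → 38 - 38 = 0. Stack: [0]
LOAD_FAST_LOAD_FAST a,b → push 14,38. Stack: [0, 14, 38]
BINARY_OP - → 14 - 38 = -24. Stack: [0, -24]
BINARY_OP - → 0 - -24 = 24. Stack: [24]
STORE_FAST u → u=24. Stack: []
LOAD_FAST_LOAD_FAST b,b → push 38,38. Stack: [38, 38]
BINARY_OP - → 38 - 38 = 0. Stack: [0]
STORE_FAST q → q=0. Stack: []
LOAD_FAST u → push 24. Stack: [24]
LOAD_CONST → push 5. Stack: [24, 5]
BINARY_OP // → 24 // 5 = 4. Stack: [4]
LOAD_CONST → push 5. Stack: [4, 5]
BINARY_OP - → 4 - 5 = -1. Stack: [-1]
STORE_FAST t → t=-1. Stack: []
LOAD_FAST_LOAD_FAST u,q → push 24,0. Stack: [24, 0]
BINARY_OP + → 24 + 0 = 24. Stack: [24]
STORE_FAST s → s=24. Stack: []
LOAD_FAST s → push 24. Stack: [24]
RETURN_VALUE → return 24.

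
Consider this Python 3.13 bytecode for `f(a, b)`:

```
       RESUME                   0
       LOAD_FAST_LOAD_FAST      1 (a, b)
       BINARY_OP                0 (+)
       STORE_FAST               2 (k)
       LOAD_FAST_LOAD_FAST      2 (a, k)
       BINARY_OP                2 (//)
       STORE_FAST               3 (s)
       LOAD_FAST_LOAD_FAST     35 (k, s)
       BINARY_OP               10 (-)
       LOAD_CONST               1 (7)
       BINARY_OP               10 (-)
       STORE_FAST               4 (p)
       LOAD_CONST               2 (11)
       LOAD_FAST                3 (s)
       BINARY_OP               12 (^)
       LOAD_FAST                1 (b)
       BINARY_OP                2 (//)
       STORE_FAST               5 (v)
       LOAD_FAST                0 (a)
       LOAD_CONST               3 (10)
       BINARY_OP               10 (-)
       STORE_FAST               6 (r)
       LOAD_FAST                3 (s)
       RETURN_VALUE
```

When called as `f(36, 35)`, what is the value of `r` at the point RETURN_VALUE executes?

26

LOAD_FAST_LOAD_FAST a,b → push 36,35. Stack: [36, 35]
BINARY_OP + → 36 + 35 = 71. Stack: [71]
STORE_FAST k → k=71. Stack: []
LOAD_FAST_LOAD_FAST a,k → push 36,71. Stack: [36, 71]
BINARY_OP // → 36 // 71 = 0. Stack: [0]
STORE_FAST s → s=0. Stack: []
LOAD_FAST_LOAD_FAST k,s → push 71,0. Stack: [71, 0]
BINARY_OP - → 71 - 0 = 71. Stack: [71]
LOAD_CONST → push 7. Stack: [71, 7]
BINARY_OP - → 71 - 7 = 64. Stack: [64]
STORE_FAST p → p=64. Stack: []
LOAD_CONST → push 11. Stack: [11]
LOAD_FAST s → push 0. Stack: [11, 0]
BINARY_OP ^ → 11 ^ 0 = 11. Stack: [11]
LOAD_FAST b → push 35. Stack: [11, 35]
BINARY_OP // → 11 // 35 = 0. Stack: [0]
STORE_FAST v → v=0. Stack: []
LOAD_FAST a → push 36. Stack: [36]
LOAD_CONST → push 10. Stack: [36, 10]
BINARY_OP - → 36 - 10 = 26. Stack: [26]
STORE_FAST r → r=26. Stack: []
LOAD_FAST s → push 0. Stack: [0]
RETURN_VALUE → return 0.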